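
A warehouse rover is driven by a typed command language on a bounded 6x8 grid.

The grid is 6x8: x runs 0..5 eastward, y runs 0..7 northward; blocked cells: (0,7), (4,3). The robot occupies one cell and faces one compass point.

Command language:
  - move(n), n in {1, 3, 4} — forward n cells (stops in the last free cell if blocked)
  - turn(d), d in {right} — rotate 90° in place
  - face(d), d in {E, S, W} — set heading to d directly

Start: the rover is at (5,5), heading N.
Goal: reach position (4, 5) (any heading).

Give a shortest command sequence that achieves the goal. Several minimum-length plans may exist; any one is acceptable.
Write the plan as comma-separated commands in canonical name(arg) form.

from: at (5,5), heading N
1. face(W) → at (5,5), heading W
2. move(1) → at (4,5), heading W
minimal: 2 command(s), checked below 2.

face(W), move(1)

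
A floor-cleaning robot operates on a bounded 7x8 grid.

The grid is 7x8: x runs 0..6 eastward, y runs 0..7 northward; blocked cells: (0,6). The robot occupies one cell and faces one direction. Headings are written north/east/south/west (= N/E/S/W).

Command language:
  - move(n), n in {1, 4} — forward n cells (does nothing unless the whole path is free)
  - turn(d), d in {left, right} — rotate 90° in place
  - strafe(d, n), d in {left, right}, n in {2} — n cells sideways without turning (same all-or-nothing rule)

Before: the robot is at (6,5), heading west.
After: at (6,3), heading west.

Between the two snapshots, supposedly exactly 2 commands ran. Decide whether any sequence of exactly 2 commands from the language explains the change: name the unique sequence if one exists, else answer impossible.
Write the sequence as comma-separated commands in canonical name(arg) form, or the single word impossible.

no 2-step route produces this change.

impossible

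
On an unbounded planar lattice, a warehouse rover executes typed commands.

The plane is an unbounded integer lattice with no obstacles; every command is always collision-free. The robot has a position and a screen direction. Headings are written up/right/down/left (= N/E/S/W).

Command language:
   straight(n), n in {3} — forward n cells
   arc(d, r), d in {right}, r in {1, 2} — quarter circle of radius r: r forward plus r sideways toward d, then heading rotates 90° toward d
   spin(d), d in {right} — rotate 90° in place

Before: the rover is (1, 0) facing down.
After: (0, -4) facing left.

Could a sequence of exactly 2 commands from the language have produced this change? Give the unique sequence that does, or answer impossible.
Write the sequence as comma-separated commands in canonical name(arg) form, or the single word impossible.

straight(3), arc(right, 1)

key: cell and facing (now W) both changed — the 2 commands mix motion and turning
begin: (1, 0) facing down
step 1 (straight(3)): (1, -3) facing down
step 2 (arc(right, 1)): (0, -4) facing left
uniquely the one of 16 2-step routes that fits.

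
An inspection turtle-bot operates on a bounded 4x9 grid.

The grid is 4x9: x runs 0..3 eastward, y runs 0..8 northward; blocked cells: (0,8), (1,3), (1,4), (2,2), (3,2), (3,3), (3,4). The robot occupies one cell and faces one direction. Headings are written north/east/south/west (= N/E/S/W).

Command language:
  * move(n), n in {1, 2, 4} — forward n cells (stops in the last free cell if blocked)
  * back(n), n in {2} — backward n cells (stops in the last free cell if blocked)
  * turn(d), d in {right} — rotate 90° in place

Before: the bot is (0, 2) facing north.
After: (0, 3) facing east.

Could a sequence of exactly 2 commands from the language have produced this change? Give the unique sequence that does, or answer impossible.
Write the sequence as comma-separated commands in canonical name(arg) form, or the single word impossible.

key: position moved to (0,3) AND the heading swung to E — translation plus rotation needed
start: (0, 2) facing north
t=1 move(1) ⇒ (0, 3) facing north
t=2 turn(right) ⇒ (0, 3) facing east
all 25 alternatives checked — unique.

move(1), turn(right)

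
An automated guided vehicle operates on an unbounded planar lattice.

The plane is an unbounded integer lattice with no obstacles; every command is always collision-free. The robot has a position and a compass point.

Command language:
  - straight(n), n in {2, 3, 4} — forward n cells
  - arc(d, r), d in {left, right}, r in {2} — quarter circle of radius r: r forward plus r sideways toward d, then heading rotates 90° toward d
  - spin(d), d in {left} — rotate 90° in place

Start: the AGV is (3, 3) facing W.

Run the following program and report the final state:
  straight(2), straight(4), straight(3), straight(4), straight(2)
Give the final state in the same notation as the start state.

begin: (3, 3) facing W
[1] after straight(2): (1, 3) facing W
[2] after straight(4): (-3, 3) facing W
[3] after straight(3): (-6, 3) facing W
[4] after straight(4): (-10, 3) facing W
[5] after straight(2): (-12, 3) facing W

(-12, 3) facing W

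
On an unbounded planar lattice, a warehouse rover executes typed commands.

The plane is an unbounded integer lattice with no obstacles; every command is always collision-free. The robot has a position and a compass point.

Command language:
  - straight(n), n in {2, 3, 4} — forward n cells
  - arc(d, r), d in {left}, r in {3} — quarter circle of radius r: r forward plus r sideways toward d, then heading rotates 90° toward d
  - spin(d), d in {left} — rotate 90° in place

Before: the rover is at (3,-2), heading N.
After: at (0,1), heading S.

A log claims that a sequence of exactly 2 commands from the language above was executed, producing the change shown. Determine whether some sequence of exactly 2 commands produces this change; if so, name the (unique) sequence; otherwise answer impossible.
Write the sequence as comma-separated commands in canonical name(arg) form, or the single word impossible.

arc(left, 3), spin(left)

key: running spin(left) before arc(left, 3) would end elsewhere — order is forced
from: at (3,-2), heading N
t=1 arc(left, 3) ⇒ at (0,1), heading W
t=2 spin(left) ⇒ at (0,1), heading S
all 25 alternatives checked — unique.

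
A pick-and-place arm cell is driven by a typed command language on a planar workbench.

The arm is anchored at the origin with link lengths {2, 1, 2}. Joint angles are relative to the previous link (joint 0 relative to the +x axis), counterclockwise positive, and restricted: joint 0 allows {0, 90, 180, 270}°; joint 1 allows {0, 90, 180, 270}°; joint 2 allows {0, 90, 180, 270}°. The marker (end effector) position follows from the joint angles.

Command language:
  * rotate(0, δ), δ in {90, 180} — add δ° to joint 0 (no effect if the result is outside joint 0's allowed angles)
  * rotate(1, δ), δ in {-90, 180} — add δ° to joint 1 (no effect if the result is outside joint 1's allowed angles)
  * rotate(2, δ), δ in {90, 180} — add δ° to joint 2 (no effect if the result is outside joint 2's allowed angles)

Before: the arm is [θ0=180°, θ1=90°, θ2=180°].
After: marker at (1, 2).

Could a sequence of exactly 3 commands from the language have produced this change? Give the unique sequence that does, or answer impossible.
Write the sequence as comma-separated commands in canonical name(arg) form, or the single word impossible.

initial: [θ0=180°, θ1=90°, θ2=180°]
step 1 (rotate(0, 90)): [θ0=270°, θ1=90°, θ2=180°]
step 2 (rotate(0, 90)): [θ0=0°, θ1=90°, θ2=180°]
step 3 (rotate(0, 90)): [θ0=90°, θ1=90°, θ2=180°]
no rival 3-sequence matches.

rotate(0, 90), rotate(0, 90), rotate(0, 90)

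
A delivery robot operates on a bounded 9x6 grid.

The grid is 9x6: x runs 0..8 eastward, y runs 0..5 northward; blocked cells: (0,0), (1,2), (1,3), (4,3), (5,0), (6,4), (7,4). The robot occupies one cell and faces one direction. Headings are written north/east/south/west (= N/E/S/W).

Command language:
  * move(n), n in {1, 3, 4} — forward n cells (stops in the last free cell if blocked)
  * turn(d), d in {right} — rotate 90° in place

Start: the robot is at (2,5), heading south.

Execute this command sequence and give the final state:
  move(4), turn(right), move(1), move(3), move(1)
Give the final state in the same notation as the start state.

at (0,1), heading west

start: at (2,5), heading south
1. move(4) → at (2,1), heading south
2. turn(right) → at (2,1), heading west
3. move(1) → at (1,1), heading west
4. move(3) → at (0,1), heading west
5. move(1) → at (0,1), heading west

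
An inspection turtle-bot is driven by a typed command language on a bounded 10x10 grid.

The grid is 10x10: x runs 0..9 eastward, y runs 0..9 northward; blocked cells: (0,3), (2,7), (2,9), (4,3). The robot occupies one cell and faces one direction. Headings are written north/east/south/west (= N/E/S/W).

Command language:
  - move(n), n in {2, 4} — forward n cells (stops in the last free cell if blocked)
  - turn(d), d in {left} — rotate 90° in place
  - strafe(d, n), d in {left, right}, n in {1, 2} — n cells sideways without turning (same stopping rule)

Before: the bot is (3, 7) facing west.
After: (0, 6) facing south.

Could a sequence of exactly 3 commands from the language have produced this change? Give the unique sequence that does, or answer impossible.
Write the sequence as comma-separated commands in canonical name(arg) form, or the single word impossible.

key: position moved to (0,6) AND the heading swung to S — translation plus rotation needed
t0: (3, 7) facing west
[1] after strafe(left, 1): (3, 6) facing west
[2] after move(4): (0, 6) facing west
[3] after turn(left): (0, 6) facing south
no other 3-command option fits: unique.

strafe(left, 1), move(4), turn(left)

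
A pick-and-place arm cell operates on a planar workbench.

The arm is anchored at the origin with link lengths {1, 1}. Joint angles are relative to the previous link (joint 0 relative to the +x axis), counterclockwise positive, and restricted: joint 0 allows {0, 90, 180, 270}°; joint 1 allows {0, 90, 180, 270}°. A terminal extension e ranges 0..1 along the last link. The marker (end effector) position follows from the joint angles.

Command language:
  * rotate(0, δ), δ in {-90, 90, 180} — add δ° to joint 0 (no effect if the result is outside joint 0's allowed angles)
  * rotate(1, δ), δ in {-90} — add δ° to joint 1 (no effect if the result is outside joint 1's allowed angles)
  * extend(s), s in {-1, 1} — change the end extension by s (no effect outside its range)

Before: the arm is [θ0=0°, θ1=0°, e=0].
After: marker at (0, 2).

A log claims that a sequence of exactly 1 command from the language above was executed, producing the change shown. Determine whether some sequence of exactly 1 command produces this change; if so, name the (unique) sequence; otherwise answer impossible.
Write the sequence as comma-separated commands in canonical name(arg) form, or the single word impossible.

begin: [θ0=0°, θ1=0°, e=0]
step 1 (rotate(0, 90)): [θ0=90°, θ1=0°, e=0]
uniquely the one of 6 1-step routes that fits.

rotate(0, 90)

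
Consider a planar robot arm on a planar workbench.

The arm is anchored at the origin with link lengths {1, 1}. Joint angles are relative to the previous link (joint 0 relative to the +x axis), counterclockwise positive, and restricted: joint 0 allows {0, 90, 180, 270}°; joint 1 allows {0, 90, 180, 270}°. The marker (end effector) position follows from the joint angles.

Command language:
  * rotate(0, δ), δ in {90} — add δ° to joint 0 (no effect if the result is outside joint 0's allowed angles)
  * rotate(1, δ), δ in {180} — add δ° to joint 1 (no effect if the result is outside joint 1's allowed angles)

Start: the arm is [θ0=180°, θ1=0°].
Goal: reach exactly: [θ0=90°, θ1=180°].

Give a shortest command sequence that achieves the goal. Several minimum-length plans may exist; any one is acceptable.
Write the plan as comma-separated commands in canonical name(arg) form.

initial: [θ0=180°, θ1=0°]
[1] after rotate(0, 90): [θ0=270°, θ1=0°]
[2] after rotate(0, 90): [θ0=0°, θ1=0°]
[3] after rotate(0, 90): [θ0=90°, θ1=0°]
[4] after rotate(1, 180): [θ0=90°, θ1=180°]
nothing shorter than 4 reaches the goal.

rotate(0, 90), rotate(0, 90), rotate(0, 90), rotate(1, 180)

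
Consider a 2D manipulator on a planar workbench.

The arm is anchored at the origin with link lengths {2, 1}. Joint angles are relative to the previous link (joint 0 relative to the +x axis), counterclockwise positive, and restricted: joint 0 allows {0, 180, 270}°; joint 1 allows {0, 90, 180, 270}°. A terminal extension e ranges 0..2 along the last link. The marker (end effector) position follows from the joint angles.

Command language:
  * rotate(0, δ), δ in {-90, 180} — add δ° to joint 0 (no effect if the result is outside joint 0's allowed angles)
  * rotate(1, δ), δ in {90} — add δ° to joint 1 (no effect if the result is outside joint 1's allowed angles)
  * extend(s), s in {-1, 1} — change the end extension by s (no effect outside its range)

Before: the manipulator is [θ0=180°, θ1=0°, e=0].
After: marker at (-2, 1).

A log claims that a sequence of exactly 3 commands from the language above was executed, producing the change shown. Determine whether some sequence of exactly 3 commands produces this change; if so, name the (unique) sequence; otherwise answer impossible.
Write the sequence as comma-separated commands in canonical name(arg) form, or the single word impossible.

begin: [θ0=180°, θ1=0°, e=0]
[1] after rotate(1, 90): [θ0=180°, θ1=90°, e=0]
[2] after rotate(1, 90): [θ0=180°, θ1=180°, e=0]
[3] after rotate(1, 90): [θ0=180°, θ1=270°, e=0]
no rival 3-sequence matches.

rotate(1, 90), rotate(1, 90), rotate(1, 90)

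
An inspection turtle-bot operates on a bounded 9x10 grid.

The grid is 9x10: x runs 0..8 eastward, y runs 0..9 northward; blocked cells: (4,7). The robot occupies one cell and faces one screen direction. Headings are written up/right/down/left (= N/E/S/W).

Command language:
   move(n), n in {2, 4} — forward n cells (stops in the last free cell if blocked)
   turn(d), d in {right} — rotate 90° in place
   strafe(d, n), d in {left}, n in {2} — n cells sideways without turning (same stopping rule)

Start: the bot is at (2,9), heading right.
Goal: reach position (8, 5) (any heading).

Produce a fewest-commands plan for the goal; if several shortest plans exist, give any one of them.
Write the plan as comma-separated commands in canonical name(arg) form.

move(2), move(4), turn(right), move(4)

from: at (2,9), heading right
1. move(2) → at (4,9), heading right
2. move(4) → at (8,9), heading right
3. turn(right) → at (8,9), heading down
4. move(4) → at (8,5), heading down
shorter routes all fall short; 4 is best.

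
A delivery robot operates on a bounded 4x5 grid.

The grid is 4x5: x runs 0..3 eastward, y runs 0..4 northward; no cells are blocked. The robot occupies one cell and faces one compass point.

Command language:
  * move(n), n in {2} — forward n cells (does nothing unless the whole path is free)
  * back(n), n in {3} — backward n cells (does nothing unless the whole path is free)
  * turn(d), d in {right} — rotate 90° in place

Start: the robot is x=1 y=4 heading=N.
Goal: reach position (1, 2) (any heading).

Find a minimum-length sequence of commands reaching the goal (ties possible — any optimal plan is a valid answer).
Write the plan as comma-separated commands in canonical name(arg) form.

t0: x=1 y=4 heading=N
1. turn(right) → x=1 y=4 heading=E
2. turn(right) → x=1 y=4 heading=S
3. move(2) → x=1 y=2 heading=S
nothing shorter than 3 reaches the goal.

turn(right), turn(right), move(2)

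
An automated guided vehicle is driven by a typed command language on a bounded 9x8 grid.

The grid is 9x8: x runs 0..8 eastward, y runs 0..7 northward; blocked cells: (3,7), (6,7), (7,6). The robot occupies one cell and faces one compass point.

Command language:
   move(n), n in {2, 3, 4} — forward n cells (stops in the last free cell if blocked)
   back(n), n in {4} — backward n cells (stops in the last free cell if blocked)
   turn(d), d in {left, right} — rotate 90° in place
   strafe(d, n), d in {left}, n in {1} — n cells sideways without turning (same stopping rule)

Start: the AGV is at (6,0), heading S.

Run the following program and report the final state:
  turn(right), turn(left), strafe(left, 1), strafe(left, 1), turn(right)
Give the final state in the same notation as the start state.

at (8,0), heading W

begin: at (6,0), heading S
t=1 turn(right) ⇒ at (6,0), heading W
t=2 turn(left) ⇒ at (6,0), heading S
t=3 strafe(left, 1) ⇒ at (7,0), heading S
t=4 strafe(left, 1) ⇒ at (8,0), heading S
t=5 turn(right) ⇒ at (8,0), heading W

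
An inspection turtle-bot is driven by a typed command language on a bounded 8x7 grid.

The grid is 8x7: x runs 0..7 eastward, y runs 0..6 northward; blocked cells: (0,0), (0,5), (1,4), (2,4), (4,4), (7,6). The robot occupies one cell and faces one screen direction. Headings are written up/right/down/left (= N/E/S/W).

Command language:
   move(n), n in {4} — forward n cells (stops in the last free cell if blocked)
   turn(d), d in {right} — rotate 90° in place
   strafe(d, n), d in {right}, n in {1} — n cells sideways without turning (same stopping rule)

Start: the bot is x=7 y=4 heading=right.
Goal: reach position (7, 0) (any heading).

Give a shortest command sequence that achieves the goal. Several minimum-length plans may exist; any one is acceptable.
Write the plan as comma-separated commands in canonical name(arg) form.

turn(right), move(4)

initial: x=7 y=4 heading=right
[1] after turn(right): x=7 y=4 heading=down
[2] after move(4): x=7 y=0 heading=down
minimal: 2 command(s), checked below 2.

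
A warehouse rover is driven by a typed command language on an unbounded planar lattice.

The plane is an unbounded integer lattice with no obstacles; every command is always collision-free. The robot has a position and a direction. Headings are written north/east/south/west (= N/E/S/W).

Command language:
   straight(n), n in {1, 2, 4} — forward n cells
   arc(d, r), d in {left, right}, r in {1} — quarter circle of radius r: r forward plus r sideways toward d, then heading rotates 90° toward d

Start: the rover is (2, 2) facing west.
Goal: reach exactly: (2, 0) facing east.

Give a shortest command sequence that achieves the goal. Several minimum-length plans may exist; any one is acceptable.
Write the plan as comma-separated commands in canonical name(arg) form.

t0: (2, 2) facing west
1. arc(left, 1) → (1, 1) facing south
2. arc(left, 1) → (2, 0) facing east
no 1-step plan works, so 2 is optimal.

arc(left, 1), arc(left, 1)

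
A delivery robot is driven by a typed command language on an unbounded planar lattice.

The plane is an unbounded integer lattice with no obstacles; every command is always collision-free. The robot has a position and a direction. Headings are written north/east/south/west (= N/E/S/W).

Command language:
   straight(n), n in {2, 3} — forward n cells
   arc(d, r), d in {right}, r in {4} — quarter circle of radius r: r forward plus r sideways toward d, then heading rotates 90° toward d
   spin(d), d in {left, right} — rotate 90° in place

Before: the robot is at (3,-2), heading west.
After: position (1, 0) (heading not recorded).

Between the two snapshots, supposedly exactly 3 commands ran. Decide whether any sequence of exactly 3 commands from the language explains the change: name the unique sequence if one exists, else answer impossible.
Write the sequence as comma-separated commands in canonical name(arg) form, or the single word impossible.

straight(2), spin(right), straight(2)

t0: at (3,-2), heading west
t=1 straight(2) ⇒ at (1,-2), heading west
t=2 spin(right) ⇒ at (1,-2), heading north
t=3 straight(2) ⇒ at (1,0), heading north
no rival 3-sequence matches.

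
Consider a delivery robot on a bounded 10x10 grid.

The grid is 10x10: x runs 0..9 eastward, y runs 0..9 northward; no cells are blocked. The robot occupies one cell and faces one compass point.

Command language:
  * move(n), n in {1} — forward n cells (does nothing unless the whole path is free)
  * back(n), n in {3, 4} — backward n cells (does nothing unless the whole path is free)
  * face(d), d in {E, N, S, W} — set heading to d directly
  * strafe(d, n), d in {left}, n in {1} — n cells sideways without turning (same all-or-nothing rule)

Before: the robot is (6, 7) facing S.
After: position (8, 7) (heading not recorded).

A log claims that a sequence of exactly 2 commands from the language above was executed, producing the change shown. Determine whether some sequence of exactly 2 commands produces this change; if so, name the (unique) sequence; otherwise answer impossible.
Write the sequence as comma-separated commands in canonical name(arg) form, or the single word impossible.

t0: (6, 7) facing S
step 1 (strafe(left, 1)): (7, 7) facing S
step 2 (strafe(left, 1)): (8, 7) facing S
uniquely the one of 64 2-step routes that fits.

strafe(left, 1), strafe(left, 1)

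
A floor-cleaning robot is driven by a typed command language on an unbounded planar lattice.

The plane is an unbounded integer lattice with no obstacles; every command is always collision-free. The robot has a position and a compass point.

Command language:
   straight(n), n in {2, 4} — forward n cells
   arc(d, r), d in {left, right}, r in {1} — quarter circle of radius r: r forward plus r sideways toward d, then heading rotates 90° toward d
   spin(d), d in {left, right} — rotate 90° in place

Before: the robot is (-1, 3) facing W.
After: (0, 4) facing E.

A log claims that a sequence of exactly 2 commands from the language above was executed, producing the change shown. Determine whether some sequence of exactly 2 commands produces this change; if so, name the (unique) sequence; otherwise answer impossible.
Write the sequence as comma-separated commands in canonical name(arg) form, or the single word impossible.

key: cell and facing (now E) both changed — the 2 commands mix motion and turning
begin: (-1, 3) facing W
[1] after spin(right): (-1, 3) facing N
[2] after arc(right, 1): (0, 4) facing E
all 36 alternatives checked — unique.

spin(right), arc(right, 1)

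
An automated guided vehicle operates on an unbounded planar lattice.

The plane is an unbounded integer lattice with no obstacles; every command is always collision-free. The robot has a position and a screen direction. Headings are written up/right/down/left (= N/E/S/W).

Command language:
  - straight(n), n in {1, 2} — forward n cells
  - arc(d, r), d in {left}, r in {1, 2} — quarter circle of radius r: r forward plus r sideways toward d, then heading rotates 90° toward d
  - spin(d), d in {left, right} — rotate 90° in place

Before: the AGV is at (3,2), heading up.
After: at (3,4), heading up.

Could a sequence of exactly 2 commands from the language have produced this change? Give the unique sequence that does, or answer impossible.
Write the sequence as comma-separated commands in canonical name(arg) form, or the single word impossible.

key: heading stays N — no command in the sequence turns
initial: at (3,2), heading up
step 1 (straight(1)): at (3,3), heading up
step 2 (straight(1)): at (3,4), heading up
no other 2-command option fits: unique.

straight(1), straight(1)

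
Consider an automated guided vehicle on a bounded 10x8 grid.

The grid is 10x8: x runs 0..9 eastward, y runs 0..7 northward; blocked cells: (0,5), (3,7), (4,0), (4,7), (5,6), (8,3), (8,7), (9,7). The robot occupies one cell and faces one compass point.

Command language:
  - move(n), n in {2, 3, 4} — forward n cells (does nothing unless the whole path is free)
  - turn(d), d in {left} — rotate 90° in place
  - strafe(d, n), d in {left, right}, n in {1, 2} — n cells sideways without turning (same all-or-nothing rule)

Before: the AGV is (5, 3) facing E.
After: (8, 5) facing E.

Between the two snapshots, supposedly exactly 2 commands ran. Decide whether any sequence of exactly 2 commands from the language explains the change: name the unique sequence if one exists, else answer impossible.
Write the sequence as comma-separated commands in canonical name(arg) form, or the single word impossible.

strafe(left, 2), move(3)

key: still facing E at the end — nothing in the sequence rotates
begin: (5, 3) facing E
t=1 strafe(left, 2) ⇒ (5, 5) facing E
t=2 move(3) ⇒ (8, 5) facing E
no rival 2-sequence matches.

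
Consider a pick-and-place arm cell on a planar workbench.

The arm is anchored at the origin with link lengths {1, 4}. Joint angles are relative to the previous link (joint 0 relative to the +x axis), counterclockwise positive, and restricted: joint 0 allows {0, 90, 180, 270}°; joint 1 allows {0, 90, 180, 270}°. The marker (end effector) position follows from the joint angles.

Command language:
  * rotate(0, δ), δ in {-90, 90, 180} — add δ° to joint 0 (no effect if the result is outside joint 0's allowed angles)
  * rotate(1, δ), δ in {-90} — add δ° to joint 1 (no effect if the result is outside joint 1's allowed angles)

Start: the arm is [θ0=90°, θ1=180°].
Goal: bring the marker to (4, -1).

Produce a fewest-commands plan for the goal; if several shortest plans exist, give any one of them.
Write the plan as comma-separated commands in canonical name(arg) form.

rotate(1, -90), rotate(0, 180)

start: [θ0=90°, θ1=180°]
t=1 rotate(1, -90) ⇒ [θ0=90°, θ1=90°]
t=2 rotate(0, 180) ⇒ [θ0=270°, θ1=90°]
shorter routes all fall short; 2 is best.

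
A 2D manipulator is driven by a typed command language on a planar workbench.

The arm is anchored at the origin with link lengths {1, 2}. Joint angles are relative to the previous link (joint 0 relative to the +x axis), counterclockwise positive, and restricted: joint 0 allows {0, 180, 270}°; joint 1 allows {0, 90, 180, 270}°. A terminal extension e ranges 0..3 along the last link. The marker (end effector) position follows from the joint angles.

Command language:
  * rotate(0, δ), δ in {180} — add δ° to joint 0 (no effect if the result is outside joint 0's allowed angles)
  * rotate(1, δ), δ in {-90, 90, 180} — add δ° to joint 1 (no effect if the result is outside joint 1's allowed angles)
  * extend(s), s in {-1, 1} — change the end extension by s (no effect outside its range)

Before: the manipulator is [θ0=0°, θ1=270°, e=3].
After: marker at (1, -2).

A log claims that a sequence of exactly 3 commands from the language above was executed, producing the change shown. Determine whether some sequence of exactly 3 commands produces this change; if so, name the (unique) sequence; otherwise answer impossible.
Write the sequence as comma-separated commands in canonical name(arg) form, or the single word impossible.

initial: [θ0=0°, θ1=270°, e=3]
1. extend(-1) → [θ0=0°, θ1=270°, e=2]
2. extend(-1) → [θ0=0°, θ1=270°, e=1]
3. extend(-1) → [θ0=0°, θ1=270°, e=0]
uniquely the one of 216 3-step routes that fits.

extend(-1), extend(-1), extend(-1)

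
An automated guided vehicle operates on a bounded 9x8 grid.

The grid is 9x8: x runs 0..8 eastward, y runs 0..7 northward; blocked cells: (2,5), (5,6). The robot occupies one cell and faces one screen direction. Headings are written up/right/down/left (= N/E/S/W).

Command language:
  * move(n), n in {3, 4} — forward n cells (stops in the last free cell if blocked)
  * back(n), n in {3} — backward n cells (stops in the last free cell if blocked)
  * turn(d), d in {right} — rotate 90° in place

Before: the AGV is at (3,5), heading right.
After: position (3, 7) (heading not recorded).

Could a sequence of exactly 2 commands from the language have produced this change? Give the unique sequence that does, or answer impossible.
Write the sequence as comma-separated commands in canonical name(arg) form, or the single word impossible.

key: back(3) runs into the grid edge before its full distance
initial: at (3,5), heading right
1. turn(right) → at (3,5), heading down
2. back(3) → at (3,7), heading down
uniquely the one of 16 2-step routes that fits.

turn(right), back(3)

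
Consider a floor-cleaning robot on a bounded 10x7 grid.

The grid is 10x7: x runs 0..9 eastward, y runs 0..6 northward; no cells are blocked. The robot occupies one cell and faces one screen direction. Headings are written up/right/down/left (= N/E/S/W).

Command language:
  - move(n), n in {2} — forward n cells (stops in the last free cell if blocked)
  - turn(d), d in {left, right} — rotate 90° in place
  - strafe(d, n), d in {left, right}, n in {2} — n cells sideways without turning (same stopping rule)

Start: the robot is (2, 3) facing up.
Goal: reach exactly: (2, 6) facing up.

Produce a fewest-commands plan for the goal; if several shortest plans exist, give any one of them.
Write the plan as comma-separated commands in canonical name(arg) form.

start: (2, 3) facing up
[1] after move(2): (2, 5) facing up
[2] after move(2): (2, 6) facing up
shorter routes all fall short; 2 is best.

move(2), move(2)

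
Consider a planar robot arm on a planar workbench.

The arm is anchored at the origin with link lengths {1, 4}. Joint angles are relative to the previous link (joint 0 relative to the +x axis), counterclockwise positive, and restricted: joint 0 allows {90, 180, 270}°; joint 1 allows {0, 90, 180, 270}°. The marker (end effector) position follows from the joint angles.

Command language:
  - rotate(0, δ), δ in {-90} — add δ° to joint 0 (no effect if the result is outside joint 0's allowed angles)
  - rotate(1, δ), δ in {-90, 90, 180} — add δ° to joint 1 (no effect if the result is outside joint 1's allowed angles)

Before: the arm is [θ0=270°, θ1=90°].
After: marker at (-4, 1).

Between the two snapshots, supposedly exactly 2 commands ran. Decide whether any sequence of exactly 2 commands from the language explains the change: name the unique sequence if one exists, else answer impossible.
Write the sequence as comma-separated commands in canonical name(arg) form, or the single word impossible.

from: [θ0=270°, θ1=90°]
step 1 (rotate(0, -90)): [θ0=180°, θ1=90°]
step 2 (rotate(0, -90)): [θ0=90°, θ1=90°]
all 16 alternatives checked — unique.

rotate(0, -90), rotate(0, -90)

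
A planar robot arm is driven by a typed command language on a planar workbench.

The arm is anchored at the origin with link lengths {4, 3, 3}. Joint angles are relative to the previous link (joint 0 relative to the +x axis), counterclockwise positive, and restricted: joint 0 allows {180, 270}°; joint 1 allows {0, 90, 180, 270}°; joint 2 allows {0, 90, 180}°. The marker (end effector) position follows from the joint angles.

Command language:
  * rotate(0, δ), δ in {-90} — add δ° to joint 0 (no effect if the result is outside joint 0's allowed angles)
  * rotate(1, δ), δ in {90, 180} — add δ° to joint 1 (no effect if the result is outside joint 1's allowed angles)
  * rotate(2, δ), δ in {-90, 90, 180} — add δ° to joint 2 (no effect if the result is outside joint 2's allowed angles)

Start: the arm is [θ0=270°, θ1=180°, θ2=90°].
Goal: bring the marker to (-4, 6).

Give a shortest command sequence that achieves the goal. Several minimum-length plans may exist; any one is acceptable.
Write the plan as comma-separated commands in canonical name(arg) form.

from: [θ0=270°, θ1=180°, θ2=90°]
1. rotate(1, 90) → [θ0=270°, θ1=270°, θ2=90°]
2. rotate(2, -90) → [θ0=270°, θ1=270°, θ2=0°]
3. rotate(0, -90) → [θ0=180°, θ1=270°, θ2=0°]
shorter routes all fall short; 3 is best.

rotate(1, 90), rotate(2, -90), rotate(0, -90)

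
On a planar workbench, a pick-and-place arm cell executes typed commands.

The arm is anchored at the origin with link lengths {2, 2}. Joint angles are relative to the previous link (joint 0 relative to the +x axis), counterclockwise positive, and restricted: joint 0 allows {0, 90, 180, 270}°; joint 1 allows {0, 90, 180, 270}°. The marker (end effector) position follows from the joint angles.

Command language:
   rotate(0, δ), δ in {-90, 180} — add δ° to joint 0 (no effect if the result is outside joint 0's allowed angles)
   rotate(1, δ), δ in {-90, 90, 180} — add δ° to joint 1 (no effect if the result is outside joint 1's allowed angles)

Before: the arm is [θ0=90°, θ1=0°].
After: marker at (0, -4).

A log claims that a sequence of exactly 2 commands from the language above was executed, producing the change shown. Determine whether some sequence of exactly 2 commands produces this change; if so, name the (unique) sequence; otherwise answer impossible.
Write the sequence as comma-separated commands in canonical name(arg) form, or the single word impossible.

from: [θ0=90°, θ1=0°]
1. rotate(0, -90) → [θ0=0°, θ1=0°]
2. rotate(0, -90) → [θ0=270°, θ1=0°]
no other 2-command option fits: unique.

rotate(0, -90), rotate(0, -90)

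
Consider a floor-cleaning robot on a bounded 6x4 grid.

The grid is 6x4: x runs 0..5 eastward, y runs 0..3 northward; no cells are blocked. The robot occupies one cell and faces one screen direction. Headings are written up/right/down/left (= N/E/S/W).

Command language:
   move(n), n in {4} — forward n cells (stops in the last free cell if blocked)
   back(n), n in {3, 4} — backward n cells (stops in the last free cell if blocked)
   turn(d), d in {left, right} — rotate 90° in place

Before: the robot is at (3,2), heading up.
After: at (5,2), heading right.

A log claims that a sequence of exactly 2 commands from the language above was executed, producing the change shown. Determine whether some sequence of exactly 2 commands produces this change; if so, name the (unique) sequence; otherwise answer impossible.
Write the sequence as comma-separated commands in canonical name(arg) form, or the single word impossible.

turn(right), move(4)

key: move(4) runs into the grid edge before its full distance
start: at (3,2), heading up
step 1 (turn(right)): at (3,2), heading right
step 2 (move(4)): at (5,2), heading right
all 25 alternatives checked — unique.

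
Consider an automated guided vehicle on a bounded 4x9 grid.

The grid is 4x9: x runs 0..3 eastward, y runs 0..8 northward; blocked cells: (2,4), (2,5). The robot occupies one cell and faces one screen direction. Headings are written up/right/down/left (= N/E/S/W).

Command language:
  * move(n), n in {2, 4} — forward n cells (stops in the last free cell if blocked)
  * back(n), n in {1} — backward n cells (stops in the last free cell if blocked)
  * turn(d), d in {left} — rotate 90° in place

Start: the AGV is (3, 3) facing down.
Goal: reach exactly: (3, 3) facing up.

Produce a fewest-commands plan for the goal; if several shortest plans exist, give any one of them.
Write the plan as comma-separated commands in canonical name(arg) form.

turn(left), turn(left)

t0: (3, 3) facing down
[1] after turn(left): (3, 3) facing right
[2] after turn(left): (3, 3) facing up
no 1-step plan works, so 2 is optimal.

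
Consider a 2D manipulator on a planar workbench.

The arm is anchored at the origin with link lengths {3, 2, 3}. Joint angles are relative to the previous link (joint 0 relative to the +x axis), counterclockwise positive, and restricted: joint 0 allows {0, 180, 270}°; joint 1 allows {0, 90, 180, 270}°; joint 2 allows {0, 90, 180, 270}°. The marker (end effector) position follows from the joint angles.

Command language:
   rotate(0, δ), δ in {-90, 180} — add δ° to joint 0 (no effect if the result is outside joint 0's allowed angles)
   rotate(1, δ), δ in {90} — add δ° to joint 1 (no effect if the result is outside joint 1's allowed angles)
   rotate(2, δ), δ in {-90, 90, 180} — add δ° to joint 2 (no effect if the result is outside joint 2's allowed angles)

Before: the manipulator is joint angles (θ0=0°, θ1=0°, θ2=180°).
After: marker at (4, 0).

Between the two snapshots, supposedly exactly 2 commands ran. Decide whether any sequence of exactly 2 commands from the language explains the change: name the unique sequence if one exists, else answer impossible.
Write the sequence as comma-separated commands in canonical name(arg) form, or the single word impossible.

rotate(1, 90), rotate(1, 90)

start: joint angles (θ0=0°, θ1=0°, θ2=180°)
t=1 rotate(1, 90) ⇒ joint angles (θ0=0°, θ1=90°, θ2=180°)
t=2 rotate(1, 90) ⇒ joint angles (θ0=0°, θ1=180°, θ2=180°)
uniquely the one of 36 2-step routes that fits.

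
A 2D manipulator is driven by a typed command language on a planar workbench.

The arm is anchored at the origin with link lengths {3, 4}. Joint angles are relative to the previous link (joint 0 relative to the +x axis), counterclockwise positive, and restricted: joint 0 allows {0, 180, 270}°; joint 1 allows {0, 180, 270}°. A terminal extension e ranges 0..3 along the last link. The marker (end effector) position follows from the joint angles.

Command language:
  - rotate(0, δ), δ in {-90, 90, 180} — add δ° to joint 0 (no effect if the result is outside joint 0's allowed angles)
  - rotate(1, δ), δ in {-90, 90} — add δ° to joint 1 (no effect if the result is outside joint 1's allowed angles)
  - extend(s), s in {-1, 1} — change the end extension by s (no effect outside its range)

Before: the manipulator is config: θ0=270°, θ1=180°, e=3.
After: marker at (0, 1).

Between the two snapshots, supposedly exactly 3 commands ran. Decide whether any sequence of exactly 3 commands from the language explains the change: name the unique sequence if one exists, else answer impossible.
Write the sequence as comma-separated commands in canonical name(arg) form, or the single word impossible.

extend(-1), extend(-1), extend(-1)

from: config: θ0=270°, θ1=180°, e=3
step 1 (extend(-1)): config: θ0=270°, θ1=180°, e=2
step 2 (extend(-1)): config: θ0=270°, θ1=180°, e=1
step 3 (extend(-1)): config: θ0=270°, θ1=180°, e=0
all 343 alternatives checked — unique.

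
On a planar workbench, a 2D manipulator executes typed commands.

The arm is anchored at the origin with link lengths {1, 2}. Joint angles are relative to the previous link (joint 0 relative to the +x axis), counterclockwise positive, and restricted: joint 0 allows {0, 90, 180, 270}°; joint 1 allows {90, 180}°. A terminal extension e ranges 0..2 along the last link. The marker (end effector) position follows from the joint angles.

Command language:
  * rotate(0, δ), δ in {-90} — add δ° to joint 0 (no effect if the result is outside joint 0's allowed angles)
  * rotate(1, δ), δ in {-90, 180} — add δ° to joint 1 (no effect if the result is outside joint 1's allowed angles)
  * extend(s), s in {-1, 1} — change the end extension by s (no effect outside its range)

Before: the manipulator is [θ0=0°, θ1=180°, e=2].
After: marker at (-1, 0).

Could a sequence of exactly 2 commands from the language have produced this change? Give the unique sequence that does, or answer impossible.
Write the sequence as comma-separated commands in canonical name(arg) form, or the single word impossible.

extend(-1), extend(-1)

start: [θ0=0°, θ1=180°, e=2]
[1] after extend(-1): [θ0=0°, θ1=180°, e=1]
[2] after extend(-1): [θ0=0°, θ1=180°, e=0]
uniquely the one of 25 2-step routes that fits.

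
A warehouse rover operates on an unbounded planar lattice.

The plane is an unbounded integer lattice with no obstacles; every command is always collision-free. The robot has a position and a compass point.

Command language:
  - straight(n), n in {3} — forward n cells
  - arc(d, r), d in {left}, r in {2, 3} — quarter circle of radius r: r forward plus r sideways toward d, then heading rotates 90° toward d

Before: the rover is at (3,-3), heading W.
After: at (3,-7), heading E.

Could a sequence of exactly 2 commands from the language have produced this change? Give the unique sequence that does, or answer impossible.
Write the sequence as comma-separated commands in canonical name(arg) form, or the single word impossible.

arc(left, 2), arc(left, 2)

key: position moved to (3,-7) AND the heading swung to E — translation plus rotation needed
t0: at (3,-3), heading W
t=1 arc(left, 2) ⇒ at (1,-5), heading S
t=2 arc(left, 2) ⇒ at (3,-7), heading E
uniquely the one of 9 2-step routes that fits.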